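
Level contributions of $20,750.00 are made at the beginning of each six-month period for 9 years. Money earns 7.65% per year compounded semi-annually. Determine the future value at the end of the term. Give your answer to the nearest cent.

$543,704.90

This is an annuity due: 18 deposits of $20,750.00 at the beginning of each six-month period.
Periodic rate r = 0.0765/2 per half-year; n is counted in half-years.
FV = PMT × [((1+r)^n − 1)/r] × (1+r) = 20,750 × [(1+r)^18 − 1] / r × (1+r) = $543,704.90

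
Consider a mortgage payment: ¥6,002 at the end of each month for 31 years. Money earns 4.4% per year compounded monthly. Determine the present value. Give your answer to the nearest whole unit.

This is an ordinary annuity: 372 payments of ¥6,002 at the end of each month.
Periodic rate r = 0.044/12 per month; n is counted in months.
PV = PMT × [(1 − (1+r)^−n)/r] = 6,002 × [1 − (1+r)^−372] / r = ¥1,217,411

¥1,217,411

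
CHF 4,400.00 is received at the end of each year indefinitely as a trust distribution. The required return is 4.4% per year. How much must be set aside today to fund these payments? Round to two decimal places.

CHF 100,000.00

Periodic rate r = 0.044 per year.
Level perpetuity: PV = PMT / r = 4,400 / (0.044) = CHF 100,000.00.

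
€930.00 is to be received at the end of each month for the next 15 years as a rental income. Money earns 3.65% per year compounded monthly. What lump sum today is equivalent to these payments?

This is an ordinary annuity: 180 payments of €930.00 at the end of each month.
Periodic rate r = 0.0365/12 per month; n is counted in months.
PV = PMT × [(1 − (1+r)^−n)/r] = 930 × [1 − (1+r)^−180] / r = €128,760.47

€128,760.47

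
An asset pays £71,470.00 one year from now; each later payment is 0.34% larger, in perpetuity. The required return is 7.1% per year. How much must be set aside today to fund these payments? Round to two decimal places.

Periodic rate r = 0.071 per year.
Growing perpetuity (Gordon): PV = PMT₁ / (r − g) = 71,470 / (r − 0.0034) = £1,057,248.52.

£1,057,248.52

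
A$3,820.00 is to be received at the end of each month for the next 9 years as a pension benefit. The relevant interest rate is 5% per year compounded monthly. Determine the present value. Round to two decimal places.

A$331,675.73

This is an ordinary annuity: 108 payments of A$3,820.00 at the end of each month.
Periodic rate r = 0.05/12 per month; n is counted in months.
PV = PMT × [(1 − (1+r)^−n)/r] = 3,820 × [1 − (1+r)^−108] / r = A$331,675.73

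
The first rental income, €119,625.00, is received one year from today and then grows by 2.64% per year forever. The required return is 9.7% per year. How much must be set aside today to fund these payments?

Periodic rate r = 0.097 per year.
Growing perpetuity (Gordon): PV = PMT₁ / (r − g) = 119,625 / (r − 0.0264) = €1,694,405.10.

€1,694,405.10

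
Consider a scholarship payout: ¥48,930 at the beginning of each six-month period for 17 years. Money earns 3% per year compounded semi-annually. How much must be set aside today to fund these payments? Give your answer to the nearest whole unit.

¥1,315,187

This is an annuity due: 34 payments of ¥48,930 at the beginning of each six-month period.
Periodic rate r = 0.03/2 per half-year; n is counted in half-years.
PV = PMT × [(1 − (1+r)^−n)/r] × (1+r) = 48,930 × [1 − (1+r)^−34] / r × (1+r) = ¥1,315,187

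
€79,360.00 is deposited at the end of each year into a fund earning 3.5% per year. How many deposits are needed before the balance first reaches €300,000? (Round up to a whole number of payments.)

4 payments

Periodic rate r = 0.035 per year.
Ordinary annuity FV: 300,000 = 79,360 × [((1+r)^n − 1)/r].
(1+r)^n = 1 + 300,000 × r / 79,360, so n = ln(1 + 300,000·r/79,360) / ln(1+r) = 3.61.
Round up to a whole number of payments: n = 4.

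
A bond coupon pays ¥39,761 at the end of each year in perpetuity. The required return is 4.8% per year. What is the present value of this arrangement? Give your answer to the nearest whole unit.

Periodic rate r = 0.048 per year.
Level perpetuity: PV = PMT / r = 39,761 / (0.048) = ¥828,354.

¥828,354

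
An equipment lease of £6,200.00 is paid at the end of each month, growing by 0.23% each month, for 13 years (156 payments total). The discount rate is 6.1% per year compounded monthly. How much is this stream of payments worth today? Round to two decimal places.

Periodic rate r = 0.061/12 per month; n is counted in months.
Growing ordinary annuity: PV = PMT₁ × [1 − ((1+g)/(1+r))^n] / (r − g) = 6,200 × [1 − ((1+0.0023)/(1+r))^156] / (r − 0.0023) = £782,273.99.

£782,273.99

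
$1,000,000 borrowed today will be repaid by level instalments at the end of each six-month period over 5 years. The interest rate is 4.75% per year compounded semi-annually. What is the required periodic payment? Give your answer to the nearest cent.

$113,521.99

Level ordinary annuity; solve PV = PMT × [(1 − (1+r)^−n)/r] for PMT.
Periodic rate r = 0.0475/2 per half-year; n is counted in half-years.
With n = 10: PMT = 1,000,000 / ([(1 − (1+r)^−n)/r]) = $113,521.99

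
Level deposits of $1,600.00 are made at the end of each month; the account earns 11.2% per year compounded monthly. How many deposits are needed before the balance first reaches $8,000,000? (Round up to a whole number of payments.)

416 payments

Periodic rate r = 0.112/12 per month; n is counted in months.
Ordinary annuity FV: 8,000,000 = 1,600 × [((1+r)^n − 1)/r].
(1+r)^n = 1 + 8,000,000 × r / 1,600, so n = ln(1 + 8,000,000·r/1,600) / ln(1+r) = 415.95.
Round up to a whole number of payments: n = 416.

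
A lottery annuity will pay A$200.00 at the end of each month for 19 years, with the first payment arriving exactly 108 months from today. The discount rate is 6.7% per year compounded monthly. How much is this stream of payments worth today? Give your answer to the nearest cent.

Ordinary annuity of 228 payments, first payment at period 108.
Periodic rate r = 0.067/12 per month; n is counted in months.
The ordinary-annuity PV formula values the stream one period before the first payment (period 107); discount that back 107 periods:
PV₀ = 200 × [1 − (1+r)^−228] / r × (1+r)^−107 = A$14,195.22

A$14,195.22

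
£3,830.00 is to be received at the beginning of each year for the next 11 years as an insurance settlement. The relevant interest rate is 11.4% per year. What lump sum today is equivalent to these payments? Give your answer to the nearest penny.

This is an annuity due: 11 payments of £3,830.00 at the beginning of each year.
Periodic rate r = 0.114 per year.
PV = PMT × [(1 − (1+r)^−n)/r] × (1+r) = 3,830 × [1 − (1+r)^−11] / r × (1+r) = £26,012.38

£26,012.38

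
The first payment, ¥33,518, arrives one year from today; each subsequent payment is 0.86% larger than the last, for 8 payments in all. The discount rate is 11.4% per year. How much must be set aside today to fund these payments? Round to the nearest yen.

¥174,423

Periodic rate r = 0.114 per year.
Growing ordinary annuity: PV = PMT₁ × [1 − ((1+g)/(1+r))^n] / (r − g) = 33,518 × [1 − ((1+0.0086)/(1+r))^8] / (r − 0.0086) = ¥174,423.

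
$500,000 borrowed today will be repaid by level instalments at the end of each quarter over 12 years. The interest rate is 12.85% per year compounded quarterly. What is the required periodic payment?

Level ordinary annuity; solve PV = PMT × [(1 − (1+r)^−n)/r] for PMT.
Periodic rate r = 0.1285/4 per quarter; n is counted in quarters.
With n = 48: PMT = 500,000 / ([(1 − (1+r)^−n)/r]) = $20,571.97

$20,571.97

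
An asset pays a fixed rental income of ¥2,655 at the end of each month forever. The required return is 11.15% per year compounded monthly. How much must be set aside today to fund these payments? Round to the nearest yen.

¥285,740

Periodic rate r = 0.1115/12 per month.
Level perpetuity: PV = PMT / r = 2,655 / (0.1115/12) = ¥285,740.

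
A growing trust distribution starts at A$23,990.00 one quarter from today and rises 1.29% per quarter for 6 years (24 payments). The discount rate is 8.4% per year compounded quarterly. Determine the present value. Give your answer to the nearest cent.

Periodic rate r = 0.084/4 per quarter; n is counted in quarters.
Growing ordinary annuity: PV = PMT₁ × [1 − ((1+g)/(1+r))^n] / (r − g) = 23,990 × [1 − ((1+0.0129)/(1+r))^24] / (r − 0.0129) = A$515,341.59.

A$515,341.59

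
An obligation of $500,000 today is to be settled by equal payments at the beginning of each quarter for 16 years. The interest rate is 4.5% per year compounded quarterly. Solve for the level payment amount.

Level annuity due; solve PV = PMT × [(1 − (1+r)^−n)/r] × (1+r) for PMT.
Periodic rate r = 0.045/4 per quarter; n is counted in quarters.
With n = 64: PMT = 500,000 / ([(1 − (1+r)^−n)/r] × (1+r)) = $10,879.25

$10,879.25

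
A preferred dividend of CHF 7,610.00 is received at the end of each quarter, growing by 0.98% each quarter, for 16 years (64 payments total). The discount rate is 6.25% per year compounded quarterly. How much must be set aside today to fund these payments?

Periodic rate r = 0.0625/4 per quarter; n is counted in quarters.
Growing ordinary annuity: PV = PMT₁ × [1 − ((1+g)/(1+r))^n] / (r − g) = 7,610 × [1 − ((1+0.0098)/(1+r))^64] / (r − 0.0098) = CHF 402,339.40.

CHF 402,339.40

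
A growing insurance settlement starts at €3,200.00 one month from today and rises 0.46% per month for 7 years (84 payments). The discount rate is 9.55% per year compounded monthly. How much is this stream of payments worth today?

Periodic rate r = 0.0955/12 per month; n is counted in months.
Growing ordinary annuity: PV = PMT₁ × [1 − ((1+g)/(1+r))^n] / (r − g) = 3,200 × [1 − ((1+0.0046)/(1+r))^84] / (r − 0.0046) = €232,947.12.

€232,947.12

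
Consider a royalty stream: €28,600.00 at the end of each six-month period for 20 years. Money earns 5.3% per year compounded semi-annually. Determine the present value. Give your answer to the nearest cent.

€700,138.10

This is an ordinary annuity: 40 payments of €28,600.00 at the end of each six-month period.
Periodic rate r = 0.053/2 per half-year; n is counted in half-years.
PV = PMT × [(1 − (1+r)^−n)/r] = 28,600 × [1 − (1+r)^−40] / r = €700,138.10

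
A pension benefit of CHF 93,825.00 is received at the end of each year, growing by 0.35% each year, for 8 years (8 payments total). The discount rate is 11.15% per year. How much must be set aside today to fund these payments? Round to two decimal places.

Periodic rate r = 0.1115 per year.
Growing ordinary annuity: PV = PMT₁ × [1 − ((1+g)/(1+r))^n] / (r − g) = 93,825 × [1 − ((1+0.0035)/(1+r))^8] / (r − 0.0035) = CHF 485,256.42.

CHF 485,256.42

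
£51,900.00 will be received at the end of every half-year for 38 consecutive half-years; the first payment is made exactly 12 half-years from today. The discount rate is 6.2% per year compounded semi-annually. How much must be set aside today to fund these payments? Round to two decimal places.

Ordinary annuity of 38 payments, first payment at period 12.
Periodic rate r = 0.062/2 per half-year; n is counted in half-years.
The ordinary-annuity PV formula values the stream one period before the first payment (period 11); discount that back 11 periods:
PV₀ = 51,900 × [1 − (1+r)^−38] / r × (1+r)^−11 = £821,545.08

£821,545.08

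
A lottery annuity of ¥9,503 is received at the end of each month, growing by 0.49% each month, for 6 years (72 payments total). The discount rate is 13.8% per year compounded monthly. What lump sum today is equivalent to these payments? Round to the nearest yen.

¥541,142

Periodic rate r = 0.138/12 per month; n is counted in months.
Growing ordinary annuity: PV = PMT₁ × [1 − ((1+g)/(1+r))^n] / (r − g) = 9,503 × [1 − ((1+0.0049)/(1+r))^72] / (r − 0.0049) = ¥541,142.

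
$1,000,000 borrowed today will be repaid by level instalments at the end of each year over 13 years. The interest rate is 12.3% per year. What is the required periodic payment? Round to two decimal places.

Level ordinary annuity; solve PV = PMT × [(1 − (1+r)^−n)/r] for PMT.
Periodic rate r = 0.123 per year.
With n = 13: PMT = 1,000,000 / ([(1 − (1+r)^−n)/r]) = $157,964.02

$157,964.02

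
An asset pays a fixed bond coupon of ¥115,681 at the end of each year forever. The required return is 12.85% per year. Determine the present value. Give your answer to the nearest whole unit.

¥900,241

Periodic rate r = 0.1285 per year.
Level perpetuity: PV = PMT / r = 115,681 / (0.1285) = ¥900,241.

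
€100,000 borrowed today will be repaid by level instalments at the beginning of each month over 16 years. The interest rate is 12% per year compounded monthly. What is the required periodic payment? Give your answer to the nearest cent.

Level annuity due; solve PV = PMT × [(1 − (1+r)^−n)/r] × (1+r) for PMT.
Periodic rate r = 0.12/12 per month; n is counted in months.
With n = 192: PMT = 100,000 / ([(1 − (1+r)^−n)/r] × (1+r)) = €1,162.10

€1,162.10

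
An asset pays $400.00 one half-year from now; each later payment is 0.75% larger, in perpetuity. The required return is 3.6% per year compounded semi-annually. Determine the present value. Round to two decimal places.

Periodic rate r = 0.036/2 per half-year.
Growing perpetuity (Gordon): PV = PMT₁ / (r − g) = 400 / (r − 0.0075) = $38,095.24.

$38,095.24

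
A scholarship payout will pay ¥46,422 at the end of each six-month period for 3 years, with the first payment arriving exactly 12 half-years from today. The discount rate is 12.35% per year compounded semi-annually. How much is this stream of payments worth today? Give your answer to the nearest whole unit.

Ordinary annuity of 6 payments, first payment at period 12.
Periodic rate r = 0.1235/2 per half-year; n is counted in half-years.
The ordinary-annuity PV formula values the stream one period before the first payment (period 11); discount that back 11 periods:
PV₀ = 46,422 × [1 − (1+r)^−6] / r × (1+r)^−11 = ¥117,442

¥117,442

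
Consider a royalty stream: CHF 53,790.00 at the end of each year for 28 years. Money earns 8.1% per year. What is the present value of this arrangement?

This is an ordinary annuity: 28 payments of CHF 53,790.00 at the end of each year.
Periodic rate r = 0.081 per year.
PV = PMT × [(1 − (1+r)^−n)/r] = 53,790 × [1 − (1+r)^−28] / r = CHF 589,067.89

CHF 589,067.89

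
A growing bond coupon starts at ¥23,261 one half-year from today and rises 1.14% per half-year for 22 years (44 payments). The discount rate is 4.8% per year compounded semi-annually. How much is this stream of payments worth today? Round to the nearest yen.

¥775,407

Periodic rate r = 0.048/2 per half-year; n is counted in half-years.
Growing ordinary annuity: PV = PMT₁ × [1 − ((1+g)/(1+r))^n] / (r − g) = 23,261 × [1 − ((1+0.0114)/(1+r))^44] / (r − 0.0114) = ¥775,407.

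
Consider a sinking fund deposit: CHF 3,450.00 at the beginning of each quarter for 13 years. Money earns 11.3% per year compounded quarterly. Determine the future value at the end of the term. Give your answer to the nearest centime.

CHF 409,030.72

This is an annuity due: 52 deposits of CHF 3,450.00 at the beginning of each quarter.
Periodic rate r = 0.113/4 per quarter; n is counted in quarters.
FV = PMT × [((1+r)^n − 1)/r] × (1+r) = 3,450 × [(1+r)^52 − 1] / r × (1+r) = CHF 409,030.72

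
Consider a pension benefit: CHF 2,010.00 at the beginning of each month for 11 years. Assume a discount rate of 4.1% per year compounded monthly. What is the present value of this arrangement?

This is an annuity due: 132 payments of CHF 2,010.00 at the beginning of each month.
Periodic rate r = 0.041/12 per month; n is counted in months.
PV = PMT × [(1 − (1+r)^−n)/r] × (1+r) = 2,010 × [1 − (1+r)^−132] / r × (1+r) = CHF 213,996.12

CHF 213,996.12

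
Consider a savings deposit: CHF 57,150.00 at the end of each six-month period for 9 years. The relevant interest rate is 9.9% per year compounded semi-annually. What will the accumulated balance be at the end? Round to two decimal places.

This is an ordinary annuity: 18 deposits of CHF 57,150.00 at the end of each six-month period.
Periodic rate r = 0.099/2 per half-year; n is counted in half-years.
FV = PMT × [((1+r)^n − 1)/r] = 57,150 × [(1+r)^18 − 1] / r = CHF 1,600,285.84

CHF 1,600,285.84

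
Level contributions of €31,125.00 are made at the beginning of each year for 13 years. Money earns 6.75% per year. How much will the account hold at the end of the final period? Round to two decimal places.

This is an annuity due: 13 deposits of €31,125.00 at the beginning of each year.
Periodic rate r = 0.0675 per year.
FV = PMT × [((1+r)^n − 1)/r] × (1+r) = 31,125 × [(1+r)^13 − 1] / r × (1+r) = €658,447.58

€658,447.58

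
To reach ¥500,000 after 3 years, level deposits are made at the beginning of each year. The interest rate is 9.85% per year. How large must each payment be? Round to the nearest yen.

Level annuity due; solve FV = PMT × [((1+r)^n − 1)/r] × (1+r) for PMT.
Periodic rate r = 0.0985 per year.
With n = 3: PMT = 500,000 / ([((1+r)^n − 1)/r] × (1+r)) = ¥137,712

¥137,712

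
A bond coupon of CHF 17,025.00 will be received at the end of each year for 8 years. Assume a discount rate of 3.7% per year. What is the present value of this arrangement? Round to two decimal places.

CHF 116,058.37

This is an ordinary annuity: 8 payments of CHF 17,025.00 at the end of each year.
Periodic rate r = 0.037 per year.
PV = PMT × [(1 − (1+r)^−n)/r] = 17,025 × [1 − (1+r)^−8] / r = CHF 116,058.37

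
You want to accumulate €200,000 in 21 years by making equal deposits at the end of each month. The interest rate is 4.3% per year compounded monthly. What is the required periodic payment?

€489.86

Level ordinary annuity; solve FV = PMT × [((1+r)^n − 1)/r] for PMT.
Periodic rate r = 0.043/12 per month; n is counted in months.
With n = 252: PMT = 200,000 / ([((1+r)^n − 1)/r]) = €489.86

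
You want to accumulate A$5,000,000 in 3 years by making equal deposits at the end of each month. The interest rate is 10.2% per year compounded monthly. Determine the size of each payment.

Level ordinary annuity; solve FV = PMT × [((1+r)^n − 1)/r] for PMT.
Periodic rate r = 0.102/12 per month; n is counted in months.
With n = 36: PMT = 5,000,000 / ([((1+r)^n − 1)/r]) = A$119,305.84

A$119,305.84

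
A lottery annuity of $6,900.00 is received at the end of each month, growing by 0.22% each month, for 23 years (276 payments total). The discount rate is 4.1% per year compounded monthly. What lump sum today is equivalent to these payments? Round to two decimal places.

Periodic rate r = 0.041/12 per month; n is counted in months.
Growing ordinary annuity: PV = PMT₁ × [1 − ((1+g)/(1+r))^n] / (r − g) = 6,900 × [1 − ((1+0.0022)/(1+r))^276] / (r − 0.0022) = $1,613,814.56.

$1,613,814.56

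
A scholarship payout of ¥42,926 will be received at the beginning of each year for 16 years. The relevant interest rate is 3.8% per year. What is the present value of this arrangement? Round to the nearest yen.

This is an annuity due: 16 payments of ¥42,926 at the beginning of each year.
Periodic rate r = 0.038 per year.
PV = PMT × [(1 − (1+r)^−n)/r] × (1+r) = 42,926 × [1 − (1+r)^−16] / r × (1+r) = ¥526,938

¥526,938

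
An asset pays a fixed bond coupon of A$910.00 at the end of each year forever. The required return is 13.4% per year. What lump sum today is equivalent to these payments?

Periodic rate r = 0.134 per year.
Level perpetuity: PV = PMT / r = 910 / (0.134) = A$6,791.04.

A$6,791.04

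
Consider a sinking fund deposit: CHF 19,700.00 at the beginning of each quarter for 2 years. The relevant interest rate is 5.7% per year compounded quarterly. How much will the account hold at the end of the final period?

CHF 168,049.41

This is an annuity due: 8 deposits of CHF 19,700.00 at the beginning of each quarter.
Periodic rate r = 0.057/4 per quarter; n is counted in quarters.
FV = PMT × [((1+r)^n − 1)/r] × (1+r) = 19,700 × [(1+r)^8 − 1] / r × (1+r) = CHF 168,049.41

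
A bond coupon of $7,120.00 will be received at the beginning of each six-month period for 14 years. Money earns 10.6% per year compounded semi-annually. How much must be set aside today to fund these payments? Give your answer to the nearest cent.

$108,144.75

This is an annuity due: 28 payments of $7,120.00 at the beginning of each six-month period.
Periodic rate r = 0.106/2 per half-year; n is counted in half-years.
PV = PMT × [(1 − (1+r)^−n)/r] × (1+r) = 7,120 × [1 − (1+r)^−28] / r × (1+r) = $108,144.75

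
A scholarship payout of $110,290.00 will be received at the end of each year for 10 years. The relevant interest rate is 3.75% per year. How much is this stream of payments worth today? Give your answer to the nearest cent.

This is an ordinary annuity: 10 payments of $110,290.00 at the end of each year.
Periodic rate r = 0.0375 per year.
PV = PMT × [(1 − (1+r)^−n)/r] = 110,290 × [1 − (1+r)^−10] / r = $905,788.31

$905,788.31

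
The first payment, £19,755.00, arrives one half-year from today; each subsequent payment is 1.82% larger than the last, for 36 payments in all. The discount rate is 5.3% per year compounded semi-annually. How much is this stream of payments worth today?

Periodic rate r = 0.053/2 per half-year; n is counted in half-years.
Growing ordinary annuity: PV = PMT₁ × [1 − ((1+g)/(1+r))^n] / (r − g) = 19,755 × [1 − ((1+0.0182)/(1+r))^36] / (r − 0.0182) = £603,200.20.

£603,200.20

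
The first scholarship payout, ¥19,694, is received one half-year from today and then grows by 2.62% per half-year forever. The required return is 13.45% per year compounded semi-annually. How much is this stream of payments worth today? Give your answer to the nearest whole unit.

Periodic rate r = 0.1345/2 per half-year.
Growing perpetuity (Gordon): PV = PMT₁ / (r − g) = 19,694 / (r − 0.0262) = ¥479,756.

¥479,756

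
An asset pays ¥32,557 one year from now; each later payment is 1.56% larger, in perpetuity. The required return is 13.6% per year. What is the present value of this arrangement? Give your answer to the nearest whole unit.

¥270,407

Periodic rate r = 0.136 per year.
Growing perpetuity (Gordon): PV = PMT₁ / (r − g) = 32,557 / (r − 0.0156) = ¥270,407.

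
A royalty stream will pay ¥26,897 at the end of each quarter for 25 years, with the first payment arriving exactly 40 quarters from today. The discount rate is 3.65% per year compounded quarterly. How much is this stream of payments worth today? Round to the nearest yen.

Ordinary annuity of 100 payments, first payment at period 40.
Periodic rate r = 0.0365/4 per quarter; n is counted in quarters.
The ordinary-annuity PV formula values the stream one period before the first payment (period 39); discount that back 39 periods:
PV₀ = 26,897 × [1 − (1+r)^−100] / r × (1+r)^−39 = ¥1,234,405

¥1,234,405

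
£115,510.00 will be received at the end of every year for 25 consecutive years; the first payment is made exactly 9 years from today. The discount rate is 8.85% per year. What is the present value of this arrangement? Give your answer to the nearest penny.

£582,796.32

Ordinary annuity of 25 payments, first payment at period 9.
Periodic rate r = 0.0885 per year.
The ordinary-annuity PV formula values the stream one period before the first payment (period 8); discount that back 8 periods:
PV₀ = 115,510 × [1 − (1+r)^−25] / r × (1+r)^−8 = £582,796.32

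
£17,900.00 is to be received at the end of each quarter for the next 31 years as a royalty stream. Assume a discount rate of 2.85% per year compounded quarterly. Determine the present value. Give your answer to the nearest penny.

£1,470,612.38

This is an ordinary annuity: 124 payments of £17,900.00 at the end of each quarter.
Periodic rate r = 0.0285/4 per quarter; n is counted in quarters.
PV = PMT × [(1 − (1+r)^−n)/r] = 17,900 × [1 − (1+r)^−124] / r = £1,470,612.38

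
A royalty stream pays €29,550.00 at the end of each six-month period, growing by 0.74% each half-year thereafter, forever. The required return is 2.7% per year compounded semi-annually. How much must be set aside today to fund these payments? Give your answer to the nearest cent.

€4,844,262.30

Periodic rate r = 0.027/2 per half-year.
Growing perpetuity (Gordon): PV = PMT₁ / (r − g) = 29,550 / (r − 0.0074) = €4,844,262.30.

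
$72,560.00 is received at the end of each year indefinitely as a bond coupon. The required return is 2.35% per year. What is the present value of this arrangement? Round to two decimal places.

$3,087,659.57

Periodic rate r = 0.0235 per year.
Level perpetuity: PV = PMT / r = 72,560 / (0.0235) = $3,087,659.57.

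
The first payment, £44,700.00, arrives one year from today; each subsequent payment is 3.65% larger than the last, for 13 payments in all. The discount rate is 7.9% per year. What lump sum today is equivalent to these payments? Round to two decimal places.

Periodic rate r = 0.079 per year.
Growing ordinary annuity: PV = PMT₁ × [1 − ((1+g)/(1+r))^n] / (r − g) = 44,700 × [1 − ((1+0.0365)/(1+r))^13] / (r − 0.0365) = £427,971.28.

£427,971.28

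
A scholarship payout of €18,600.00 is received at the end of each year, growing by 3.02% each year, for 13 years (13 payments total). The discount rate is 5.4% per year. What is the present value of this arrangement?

€200,764.05

Periodic rate r = 0.054 per year.
Growing ordinary annuity: PV = PMT₁ × [1 − ((1+g)/(1+r))^n] / (r − g) = 18,600 × [1 − ((1+0.0302)/(1+r))^13] / (r − 0.0302) = €200,764.05.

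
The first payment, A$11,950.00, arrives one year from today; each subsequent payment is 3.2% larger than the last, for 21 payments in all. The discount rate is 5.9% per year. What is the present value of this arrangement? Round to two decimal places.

Periodic rate r = 0.059 per year.
Growing ordinary annuity: PV = PMT₁ × [1 − ((1+g)/(1+r))^n] / (r − g) = 11,950 × [1 − ((1+0.032)/(1+r))^21] / (r − 0.032) = A$185,279.06.

A$185,279.06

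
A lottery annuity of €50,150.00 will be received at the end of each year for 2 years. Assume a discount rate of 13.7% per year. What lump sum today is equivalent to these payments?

This is an ordinary annuity: 2 payments of €50,150.00 at the end of each year.
Periodic rate r = 0.137 per year.
PV = PMT × [(1 − (1+r)^−n)/r] = 50,150 × [1 − (1+r)^−2] / r = €82,900.00

€82,900.00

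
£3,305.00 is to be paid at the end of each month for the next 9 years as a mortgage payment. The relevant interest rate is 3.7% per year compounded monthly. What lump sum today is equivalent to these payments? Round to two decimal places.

£303,198.01

This is an ordinary annuity: 108 payments of £3,305.00 at the end of each month.
Periodic rate r = 0.037/12 per month; n is counted in months.
PV = PMT × [(1 − (1+r)^−n)/r] = 3,305 × [1 − (1+r)^−108] / r = £303,198.01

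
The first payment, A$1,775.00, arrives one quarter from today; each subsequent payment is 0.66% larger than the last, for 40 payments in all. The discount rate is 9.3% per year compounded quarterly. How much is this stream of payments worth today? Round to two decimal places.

Periodic rate r = 0.093/4 per quarter; n is counted in quarters.
Growing ordinary annuity: PV = PMT₁ × [1 − ((1+g)/(1+r))^n] / (r − g) = 1,775 × [1 − ((1+0.0066)/(1+r))^40] / (r − 0.0066) = A$51,298.21.

A$51,298.21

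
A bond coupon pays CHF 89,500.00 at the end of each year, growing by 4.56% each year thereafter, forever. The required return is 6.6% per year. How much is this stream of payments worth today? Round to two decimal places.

CHF 4,387,254.90

Periodic rate r = 0.066 per year.
Growing perpetuity (Gordon): PV = PMT₁ / (r − g) = 89,500 / (r − 0.0456) = CHF 4,387,254.90.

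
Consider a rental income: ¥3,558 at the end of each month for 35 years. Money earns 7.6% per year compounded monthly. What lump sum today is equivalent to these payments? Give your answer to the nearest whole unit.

¥522,162

This is an ordinary annuity: 420 payments of ¥3,558 at the end of each month.
Periodic rate r = 0.076/12 per month; n is counted in months.
PV = PMT × [(1 − (1+r)^−n)/r] = 3,558 × [1 − (1+r)^−420] / r = ¥522,162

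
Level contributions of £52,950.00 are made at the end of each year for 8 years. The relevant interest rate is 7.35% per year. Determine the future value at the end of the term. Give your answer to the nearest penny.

This is an ordinary annuity: 8 deposits of £52,950.00 at the end of each year.
Periodic rate r = 0.0735 per year.
FV = PMT × [((1+r)^n − 1)/r] = 52,950 × [(1+r)^8 − 1] / r = £550,151.36

£550,151.36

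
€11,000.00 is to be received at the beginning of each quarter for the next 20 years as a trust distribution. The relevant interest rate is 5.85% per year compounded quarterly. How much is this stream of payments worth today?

€524,268.93

This is an annuity due: 80 payments of €11,000.00 at the beginning of each quarter.
Periodic rate r = 0.0585/4 per quarter; n is counted in quarters.
PV = PMT × [(1 − (1+r)^−n)/r] × (1+r) = 11,000 × [1 − (1+r)^−80] / r × (1+r) = €524,268.93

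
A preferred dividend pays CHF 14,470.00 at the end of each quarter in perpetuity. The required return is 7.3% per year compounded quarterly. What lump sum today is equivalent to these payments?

Periodic rate r = 0.073/4 per quarter.
Level perpetuity: PV = PMT / r = 14,470 / (0.073/4) = CHF 792,876.71.

CHF 792,876.71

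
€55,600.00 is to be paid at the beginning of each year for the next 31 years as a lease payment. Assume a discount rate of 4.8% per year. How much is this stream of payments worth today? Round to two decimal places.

This is an annuity due: 31 payments of €55,600.00 at the beginning of each year.
Periodic rate r = 0.048 per year.
PV = PMT × [(1 − (1+r)^−n)/r] × (1+r) = 55,600 × [1 − (1+r)^−31] / r × (1+r) = €930,144.65

€930,144.65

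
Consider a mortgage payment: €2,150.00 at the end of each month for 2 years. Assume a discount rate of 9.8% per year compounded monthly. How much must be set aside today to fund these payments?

This is an ordinary annuity: 24 payments of €2,150.00 at the end of each month.
Periodic rate r = 0.098/12 per month; n is counted in months.
PV = PMT × [(1 − (1+r)^−n)/r] = 2,150 × [1 − (1+r)^−24] / r = €46,685.67

€46,685.67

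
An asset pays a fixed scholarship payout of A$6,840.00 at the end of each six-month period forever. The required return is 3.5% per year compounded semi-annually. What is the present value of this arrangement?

Periodic rate r = 0.035/2 per half-year.
Level perpetuity: PV = PMT / r = 6,840 / (0.035/2) = A$390,857.14.

A$390,857.14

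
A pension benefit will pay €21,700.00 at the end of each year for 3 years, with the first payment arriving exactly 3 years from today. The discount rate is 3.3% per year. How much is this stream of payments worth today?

Ordinary annuity of 3 payments, first payment at period 3.
Periodic rate r = 0.033 per year.
The ordinary-annuity PV formula values the stream one period before the first payment (period 2); discount that back 2 periods:
PV₀ = 21,700 × [1 − (1+r)^−3] / r × (1+r)^−2 = €57,191.61

€57,191.61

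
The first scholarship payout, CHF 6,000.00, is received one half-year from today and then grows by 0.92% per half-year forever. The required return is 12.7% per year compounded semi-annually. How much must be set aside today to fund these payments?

Periodic rate r = 0.127/2 per half-year.
Growing perpetuity (Gordon): PV = PMT₁ / (r − g) = 6,000 / (r − 0.0092) = CHF 110,497.24.

CHF 110,497.24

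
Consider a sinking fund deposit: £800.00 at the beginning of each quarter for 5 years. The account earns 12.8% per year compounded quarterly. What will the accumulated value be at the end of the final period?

This is an annuity due: 20 deposits of £800.00 at the beginning of each quarter.
Periodic rate r = 0.128/4 per quarter; n is counted in quarters.
FV = PMT × [((1+r)^n − 1)/r] × (1+r) = 800 × [(1+r)^20 − 1] / r × (1+r) = £22,641.06

£22,641.06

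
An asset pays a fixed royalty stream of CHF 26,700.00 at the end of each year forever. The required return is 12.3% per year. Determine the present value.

Periodic rate r = 0.123 per year.
Level perpetuity: PV = PMT / r = 26,700 / (0.123) = CHF 217,073.17.

CHF 217,073.17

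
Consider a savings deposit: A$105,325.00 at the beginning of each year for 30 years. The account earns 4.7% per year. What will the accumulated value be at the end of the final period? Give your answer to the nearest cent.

A$6,960,096.70

This is an annuity due: 30 deposits of A$105,325.00 at the beginning of each year.
Periodic rate r = 0.047 per year.
FV = PMT × [((1+r)^n − 1)/r] × (1+r) = 105,325 × [(1+r)^30 − 1] / r × (1+r) = A$6,960,096.70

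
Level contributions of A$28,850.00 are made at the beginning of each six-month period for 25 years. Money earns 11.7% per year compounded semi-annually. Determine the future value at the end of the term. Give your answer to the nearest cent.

A$8,436,253.15

This is an annuity due: 50 deposits of A$28,850.00 at the beginning of each six-month period.
Periodic rate r = 0.117/2 per half-year; n is counted in half-years.
FV = PMT × [((1+r)^n − 1)/r] × (1+r) = 28,850 × [(1+r)^50 − 1] / r × (1+r) = A$8,436,253.15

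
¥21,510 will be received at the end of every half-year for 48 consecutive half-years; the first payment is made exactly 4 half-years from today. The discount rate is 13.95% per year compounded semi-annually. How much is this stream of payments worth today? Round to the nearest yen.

¥242,011

Ordinary annuity of 48 payments, first payment at period 4.
Periodic rate r = 0.1395/2 per half-year; n is counted in half-years.
The ordinary-annuity PV formula values the stream one period before the first payment (period 3); discount that back 3 periods:
PV₀ = 21,510 × [1 − (1+r)^−48] / r × (1+r)^−3 = ¥242,011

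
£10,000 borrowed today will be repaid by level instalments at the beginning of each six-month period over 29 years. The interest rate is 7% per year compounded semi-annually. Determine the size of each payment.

£391.38

Level annuity due; solve PV = PMT × [(1 − (1+r)^−n)/r] × (1+r) for PMT.
Periodic rate r = 0.07/2 per half-year; n is counted in half-years.
With n = 58: PMT = 10,000 / ([(1 − (1+r)^−n)/r] × (1+r)) = £391.38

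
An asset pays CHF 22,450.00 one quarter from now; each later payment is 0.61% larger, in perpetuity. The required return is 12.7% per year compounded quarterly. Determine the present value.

Periodic rate r = 0.127/4 per quarter.
Growing perpetuity (Gordon): PV = PMT₁ / (r − g) = 22,450 / (r − 0.0061) = CHF 875,243.66.

CHF 875,243.66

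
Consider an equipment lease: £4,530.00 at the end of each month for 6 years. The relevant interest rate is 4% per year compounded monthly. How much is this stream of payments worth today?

This is an ordinary annuity: 72 payments of £4,530.00 at the end of each month.
Periodic rate r = 0.04/12 per month; n is counted in months.
PV = PMT × [(1 − (1+r)^−n)/r] = 4,530 × [1 − (1+r)^−72] / r = £289,545.99

£289,545.99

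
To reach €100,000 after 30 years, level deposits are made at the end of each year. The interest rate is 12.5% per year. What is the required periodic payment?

€376.02

Level ordinary annuity; solve FV = PMT × [((1+r)^n − 1)/r] for PMT.
Periodic rate r = 0.125 per year.
With n = 30: PMT = 100,000 / ([((1+r)^n − 1)/r]) = €376.02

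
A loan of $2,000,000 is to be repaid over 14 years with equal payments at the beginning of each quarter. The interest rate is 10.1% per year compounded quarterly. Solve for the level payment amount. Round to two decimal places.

$65,454.73

Level annuity due; solve PV = PMT × [(1 − (1+r)^−n)/r] × (1+r) for PMT.
Periodic rate r = 0.101/4 per quarter; n is counted in quarters.
With n = 56: PMT = 2,000,000 / ([(1 − (1+r)^−n)/r] × (1+r)) = $65,454.73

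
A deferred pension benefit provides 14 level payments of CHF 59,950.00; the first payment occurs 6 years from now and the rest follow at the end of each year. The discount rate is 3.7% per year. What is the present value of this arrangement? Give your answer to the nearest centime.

CHF 538,679.63

Ordinary annuity of 14 payments, first payment at period 6.
Periodic rate r = 0.037 per year.
The ordinary-annuity PV formula values the stream one period before the first payment (period 5); discount that back 5 periods:
PV₀ = 59,950 × [1 − (1+r)^−14] / r × (1+r)^−5 = CHF 538,679.63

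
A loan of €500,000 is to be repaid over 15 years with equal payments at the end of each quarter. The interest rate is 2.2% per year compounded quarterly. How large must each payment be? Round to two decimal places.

€9,806.51

Level ordinary annuity; solve PV = PMT × [(1 − (1+r)^−n)/r] for PMT.
Periodic rate r = 0.022/4 per quarter; n is counted in quarters.
With n = 60: PMT = 500,000 / ([(1 − (1+r)^−n)/r]) = €9,806.51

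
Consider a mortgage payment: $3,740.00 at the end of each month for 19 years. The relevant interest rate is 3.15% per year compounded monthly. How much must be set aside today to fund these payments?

$641,047.91

This is an ordinary annuity: 228 payments of $3,740.00 at the end of each month.
Periodic rate r = 0.0315/12 per month; n is counted in months.
PV = PMT × [(1 − (1+r)^−n)/r] = 3,740 × [1 − (1+r)^−228] / r = $641,047.91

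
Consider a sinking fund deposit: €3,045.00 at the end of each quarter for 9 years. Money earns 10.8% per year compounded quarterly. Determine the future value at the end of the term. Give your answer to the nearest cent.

€181,501.38

This is an ordinary annuity: 36 deposits of €3,045.00 at the end of each quarter.
Periodic rate r = 0.108/4 per quarter; n is counted in quarters.
FV = PMT × [((1+r)^n − 1)/r] = 3,045 × [(1+r)^36 − 1] / r = €181,501.38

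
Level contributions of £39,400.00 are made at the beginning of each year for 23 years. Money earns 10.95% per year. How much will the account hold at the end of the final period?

This is an annuity due: 23 deposits of £39,400.00 at the beginning of each year.
Periodic rate r = 0.1095 per year.
FV = PMT × [((1+r)^n − 1)/r] × (1+r) = 39,400 × [(1+r)^23 − 1] / r × (1+r) = £3,957,280.06

£3,957,280.06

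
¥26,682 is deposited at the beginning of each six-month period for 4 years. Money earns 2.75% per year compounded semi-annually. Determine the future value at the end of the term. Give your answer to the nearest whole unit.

¥227,096

This is an annuity due: 8 deposits of ¥26,682 at the beginning of each six-month period.
Periodic rate r = 0.0275/2 per half-year; n is counted in half-years.
FV = PMT × [((1+r)^n − 1)/r] × (1+r) = 26,682 × [(1+r)^8 − 1] / r × (1+r) = ¥227,096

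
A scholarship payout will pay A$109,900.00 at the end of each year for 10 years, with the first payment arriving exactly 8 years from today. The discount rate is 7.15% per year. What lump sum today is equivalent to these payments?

Ordinary annuity of 10 payments, first payment at period 8.
Periodic rate r = 0.0715 per year.
The ordinary-annuity PV formula values the stream one period before the first payment (period 7); discount that back 7 periods:
PV₀ = 109,900 × [1 − (1+r)^−10] / r × (1+r)^−7 = A$472,721.49

A$472,721.49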